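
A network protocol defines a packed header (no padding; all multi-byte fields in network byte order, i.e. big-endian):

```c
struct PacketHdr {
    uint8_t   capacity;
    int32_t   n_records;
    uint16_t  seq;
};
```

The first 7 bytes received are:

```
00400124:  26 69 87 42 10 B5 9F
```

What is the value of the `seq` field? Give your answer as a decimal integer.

46495

`seq` follows `capacity` (1 B), `n_records` (4 B), so it starts at offset 1 + 4 = 5 and occupies 2 bytes.
Bytes at offsets 5..6: B5 9F.
In big-endian order the high byte comes first in memory.
The bytes are already most-significant first: 0xB59F.
0xB59F = 46495.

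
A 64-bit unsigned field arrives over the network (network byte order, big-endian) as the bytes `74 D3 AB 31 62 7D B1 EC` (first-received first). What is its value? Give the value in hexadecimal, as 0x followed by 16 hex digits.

0x74D3AB31627DB1EC

In big-endian order the high byte comes first in memory.
The bytes are already most-significant first: 0x74D3AB31627DB1EC.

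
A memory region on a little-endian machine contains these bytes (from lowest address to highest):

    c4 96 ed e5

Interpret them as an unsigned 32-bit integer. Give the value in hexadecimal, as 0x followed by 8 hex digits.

0xE5ED96C4

Little-endian stores the least-significant byte at the lowest address.
Reassemble most-significant byte first: E5 ED 96 C4 → 0xE5ED96C4.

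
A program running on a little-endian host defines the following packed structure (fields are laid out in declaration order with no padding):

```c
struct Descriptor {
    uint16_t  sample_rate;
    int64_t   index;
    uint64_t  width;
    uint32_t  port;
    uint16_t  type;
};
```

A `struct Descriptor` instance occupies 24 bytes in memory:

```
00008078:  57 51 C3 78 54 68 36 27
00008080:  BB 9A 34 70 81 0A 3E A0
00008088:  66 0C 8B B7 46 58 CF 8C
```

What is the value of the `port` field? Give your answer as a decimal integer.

1481029515

`port` follows `sample_rate` (2 B), `index` (8 B), `width` (8 B), so it starts at offset 2 + 8 + 8 = 18 and occupies 4 bytes.
Bytes at offsets 18..21: 8B B7 46 58.
Little-endian stores the least-significant byte at the lowest address.
Reassemble most-significant byte first: 58 46 B7 8B → 0x5846B78B.
0x5846B78B = 1481029515.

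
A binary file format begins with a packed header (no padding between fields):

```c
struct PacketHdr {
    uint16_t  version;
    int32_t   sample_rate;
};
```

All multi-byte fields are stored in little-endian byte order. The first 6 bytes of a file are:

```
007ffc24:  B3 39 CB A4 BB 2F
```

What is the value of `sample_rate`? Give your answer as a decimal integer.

800826571

`sample_rate` follows `version` (2 bytes), so it starts at byte offset 2 and occupies 4 bytes.
Bytes at offsets 2..5: CB A4 BB 2F.
In little-endian order the low byte comes first in memory.
Reassemble most-significant byte first: 2F BB A4 CB → 0x2FBBA4CB.
0x2FBBA4CB = 800826571.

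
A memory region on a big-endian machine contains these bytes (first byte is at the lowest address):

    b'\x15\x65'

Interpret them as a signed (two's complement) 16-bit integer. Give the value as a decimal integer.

5477

Big-endian stores the most-significant byte at the lowest address.
The bytes are already most-significant first: 0x1565.
0x1565 = 5477.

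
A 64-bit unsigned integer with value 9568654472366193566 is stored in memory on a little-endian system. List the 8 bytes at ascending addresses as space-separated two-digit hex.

9E FB D6 B3 8B B0 CA 84

9568654472366193566 in hexadecimal, padded to 64 bits, is 0x84CAB08BB3D6FB9E.
Split into bytes (most-significant first): 84 CA B0 8B B3 D6 FB 9E.
Little-endian stores the least-significant byte at the lowest address.
So at ascending addresses the bytes are 9E FB D6 B3 8B B0 CA 84.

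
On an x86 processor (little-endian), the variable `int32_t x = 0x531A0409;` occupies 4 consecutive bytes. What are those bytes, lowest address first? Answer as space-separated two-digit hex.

09 04 1A 53

Split into bytes (most-significant first): 53 1A 04 09.
In little-endian order the low byte comes first in memory.
So at ascending addresses the bytes are 09 04 1A 53.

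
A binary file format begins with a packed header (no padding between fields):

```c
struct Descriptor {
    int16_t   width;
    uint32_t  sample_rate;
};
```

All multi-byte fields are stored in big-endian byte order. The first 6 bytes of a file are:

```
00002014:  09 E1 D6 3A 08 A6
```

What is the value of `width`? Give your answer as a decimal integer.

`width` is the first field, at byte offset 0, occupying 2 bytes.
Bytes at offsets 0..1: 09 E1.
Big-endian stores the most-significant byte at the lowest address.
The bytes are already most-significant first: 0x09E1.
0x09E1 = 2529.

2529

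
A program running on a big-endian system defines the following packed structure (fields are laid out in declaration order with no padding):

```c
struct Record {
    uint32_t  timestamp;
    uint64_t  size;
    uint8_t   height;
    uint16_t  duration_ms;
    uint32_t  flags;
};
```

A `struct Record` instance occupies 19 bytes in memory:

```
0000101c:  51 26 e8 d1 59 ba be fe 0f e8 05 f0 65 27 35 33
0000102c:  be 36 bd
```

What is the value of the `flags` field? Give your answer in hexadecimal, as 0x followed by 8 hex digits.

`flags` follows `timestamp` (4 B), `size` (8 B), `height` (1 B), `duration_ms` (2 B), so it starts at offset 4 + 8 + 1 + 2 = 15 and occupies 4 bytes.
Bytes at offsets 15..18: 33 BE 36 BD.
In big-endian order the high byte comes first in memory.
The bytes are already most-significant first: 0x33BE36BD.

0x33BE36BD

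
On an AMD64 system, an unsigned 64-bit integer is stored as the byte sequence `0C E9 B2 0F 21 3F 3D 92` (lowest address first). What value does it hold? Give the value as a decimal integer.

10537648114346682636

In little-endian order the low byte comes first in memory.
Reassemble most-significant byte first: 92 3D 3F 21 0F B2 E9 0C → 0x923D3F210FB2E90C.
0x923D3F210FB2E90C = 10537648114346682636.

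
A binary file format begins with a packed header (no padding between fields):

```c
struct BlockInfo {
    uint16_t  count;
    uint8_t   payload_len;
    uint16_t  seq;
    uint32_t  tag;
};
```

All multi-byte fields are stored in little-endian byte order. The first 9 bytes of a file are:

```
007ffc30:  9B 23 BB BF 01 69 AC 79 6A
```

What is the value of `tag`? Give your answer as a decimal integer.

1786358889

`tag` follows `count` (2 B), `payload_len` (1 B), `seq` (2 B), so it starts at offset 2 + 1 + 2 = 5 and occupies 4 bytes.
Bytes at offsets 5..8: 69 AC 79 6A.
Little-endian: lowest address holds the least-significant byte.
Reassemble most-significant byte first: 6A 79 AC 69 → 0x6A79AC69.
0x6A79AC69 = 1786358889.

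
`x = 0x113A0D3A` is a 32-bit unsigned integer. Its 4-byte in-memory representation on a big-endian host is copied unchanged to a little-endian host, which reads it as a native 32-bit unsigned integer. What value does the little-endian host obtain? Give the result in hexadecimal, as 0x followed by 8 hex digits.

0x3A0D3A11

Stored big-endian, the bytes at ascending addresses are 11 3A 0D 3A.
Read back as little-endian, the first byte is least significant, giving 0x3A0D3A11.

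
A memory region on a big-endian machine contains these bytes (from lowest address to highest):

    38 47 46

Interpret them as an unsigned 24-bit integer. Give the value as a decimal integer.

3688262

Big-endian stores the most-significant byte at the lowest address.
The bytes are already most-significant first: 0x384746.
0x384746 = 3688262.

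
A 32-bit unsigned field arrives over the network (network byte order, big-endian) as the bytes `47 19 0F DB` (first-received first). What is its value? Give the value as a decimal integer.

Big-endian stores the most-significant byte at the lowest address.
The bytes are already most-significant first: 0x47190FDB.
0x47190FDB = 1192824795.

1192824795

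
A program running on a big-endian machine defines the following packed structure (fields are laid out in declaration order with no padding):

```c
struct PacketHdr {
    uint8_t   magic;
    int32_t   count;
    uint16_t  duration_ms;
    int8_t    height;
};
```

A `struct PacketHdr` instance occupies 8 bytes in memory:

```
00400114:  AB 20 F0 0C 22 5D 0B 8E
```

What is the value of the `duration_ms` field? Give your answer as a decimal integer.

`duration_ms` follows `magic` (1 B), `count` (4 B), so it starts at offset 1 + 4 = 5 and occupies 2 bytes.
Bytes at offsets 5..6: 5D 0B.
In big-endian order the high byte comes first in memory.
The bytes are already most-significant first: 0x5D0B.
0x5D0B = 23819.

23819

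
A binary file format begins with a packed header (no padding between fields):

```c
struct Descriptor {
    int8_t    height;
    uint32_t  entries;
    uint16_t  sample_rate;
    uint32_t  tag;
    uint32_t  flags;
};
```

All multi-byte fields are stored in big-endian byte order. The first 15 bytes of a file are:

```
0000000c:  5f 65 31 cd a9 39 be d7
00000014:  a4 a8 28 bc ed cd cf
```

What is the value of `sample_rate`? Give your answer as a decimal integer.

14782

`sample_rate` follows `height` (1 B), `entries` (4 B), so it starts at offset 1 + 4 = 5 and occupies 2 bytes.
Bytes at offsets 5..6: 39 BE.
Big-endian stores the most-significant byte at the lowest address.
The bytes are already most-significant first: 0x39BE.
0x39BE = 14782.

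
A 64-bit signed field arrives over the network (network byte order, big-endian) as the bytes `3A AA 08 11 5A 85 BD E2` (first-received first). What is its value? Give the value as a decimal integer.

Big-endian stores the most-significant byte at the lowest address.
The bytes are already most-significant first: 0x3AAA08115A85BDE2.
0x3AAA08115A85BDE2 = 4227200070866812386.

4227200070866812386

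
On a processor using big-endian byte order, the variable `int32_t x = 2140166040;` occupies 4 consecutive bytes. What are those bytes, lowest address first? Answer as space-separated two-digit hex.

2140166040 in hexadecimal, padded to 32 bits, is 0x7F905798.
Split into bytes (most-significant first): 7F 90 57 98.
Big-endian: lowest address holds the most-significant byte.
So the memory order matches the most-significant-first order: 7F 90 57 98.

7F 90 57 98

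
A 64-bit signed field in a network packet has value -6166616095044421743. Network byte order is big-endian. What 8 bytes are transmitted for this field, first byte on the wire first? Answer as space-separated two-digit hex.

AA 6B C7 55 6C AB B7 91

Two's complement of -6166616095044421743 in 64 bits: 6166616095044421743 = 0x559438AA9354486F; invert → 0xAA6BC7556CABB790; add 1 → 0xAA6BC7556CABB791.
Split into bytes (most-significant first): AA 6B C7 55 6C AB B7 91.
Big-endian: lowest address holds the most-significant byte.
So the memory order matches the most-significant-first order: AA 6B C7 55 6C AB B7 91.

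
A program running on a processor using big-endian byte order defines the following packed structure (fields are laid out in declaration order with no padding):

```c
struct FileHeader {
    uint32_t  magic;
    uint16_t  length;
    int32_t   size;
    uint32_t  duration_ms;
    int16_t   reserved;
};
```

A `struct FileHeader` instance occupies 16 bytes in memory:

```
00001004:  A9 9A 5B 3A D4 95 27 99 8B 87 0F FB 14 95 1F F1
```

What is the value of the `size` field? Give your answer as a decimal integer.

664374151

`size` follows `magic` (4 B), `length` (2 B), so it starts at offset 4 + 2 = 6 and occupies 4 bytes.
Bytes at offsets 6..9: 27 99 8B 87.
Big-endian: lowest address holds the most-significant byte.
The bytes are already most-significant first: 0x27998B87.
0x27998B87 = 664374151.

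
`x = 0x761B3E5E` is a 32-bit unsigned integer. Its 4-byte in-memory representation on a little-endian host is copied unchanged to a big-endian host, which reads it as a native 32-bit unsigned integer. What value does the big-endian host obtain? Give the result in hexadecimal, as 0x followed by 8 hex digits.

Stored little-endian, the bytes at ascending addresses are 5E 3E 1B 76.
Read back as big-endian, the last byte is least significant, giving 0x5E3E1B76.

0x5E3E1B76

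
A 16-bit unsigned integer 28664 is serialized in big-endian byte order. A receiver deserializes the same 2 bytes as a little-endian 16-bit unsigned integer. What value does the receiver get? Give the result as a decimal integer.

63599

28664 in 16-bit hexadecimal is 0x6FF8.
Stored big-endian, the bytes at ascending addresses are 6F F8.
Read back as little-endian, the first byte is least significant, giving 0xF86F.
0xF86F = 63599.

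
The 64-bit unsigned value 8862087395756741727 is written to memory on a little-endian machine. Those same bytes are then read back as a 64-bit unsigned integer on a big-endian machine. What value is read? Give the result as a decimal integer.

8862087395756741727 in 64-bit hexadecimal is 0x7AFC7588788C145F.
Stored little-endian, the bytes at ascending addresses are 5F 14 8C 78 88 75 FC 7A.
Read back as big-endian, the last byte is least significant, giving 0x5F148C788875FC7A.
0x5F148C788875FC7A = 6851255382450764922.

6851255382450764922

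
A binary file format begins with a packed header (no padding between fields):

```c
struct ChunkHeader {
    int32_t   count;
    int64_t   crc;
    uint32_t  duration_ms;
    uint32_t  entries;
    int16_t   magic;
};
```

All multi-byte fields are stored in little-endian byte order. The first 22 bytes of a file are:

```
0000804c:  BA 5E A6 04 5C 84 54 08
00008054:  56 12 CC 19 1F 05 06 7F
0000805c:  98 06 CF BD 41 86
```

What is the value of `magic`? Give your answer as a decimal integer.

-31167

`magic` follows `count` (4 B), `crc` (8 B), `duration_ms` (4 B), `entries` (4 B), so it starts at offset 4 + 8 + 4 + 4 = 20 and occupies 2 bytes.
Bytes at offsets 20..21: 41 86.
Little-endian: lowest address holds the least-significant byte.
Reassemble most-significant byte first: 86 41 → 0x8641.
Top bit is set, so as a signed 16-bit value this is 0x8641 − 2^16 = -31167.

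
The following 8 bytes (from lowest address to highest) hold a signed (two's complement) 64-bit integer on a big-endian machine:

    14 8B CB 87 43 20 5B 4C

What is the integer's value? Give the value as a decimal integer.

In big-endian order the high byte comes first in memory.
The bytes are already most-significant first: 0x148BCB8743205B4C.
0x148BCB8743205B4C = 1480500684328557388.

1480500684328557388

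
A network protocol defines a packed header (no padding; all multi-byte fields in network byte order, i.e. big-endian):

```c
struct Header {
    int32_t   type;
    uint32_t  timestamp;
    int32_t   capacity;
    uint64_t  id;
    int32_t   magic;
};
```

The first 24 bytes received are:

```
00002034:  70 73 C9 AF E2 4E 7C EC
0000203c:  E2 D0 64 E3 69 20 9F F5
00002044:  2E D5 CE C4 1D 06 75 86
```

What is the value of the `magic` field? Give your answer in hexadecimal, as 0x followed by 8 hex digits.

`magic` follows `type` (4 B), `timestamp` (4 B), `capacity` (4 B), `id` (8 B), so it starts at offset 4 + 4 + 4 + 8 = 20 and occupies 4 bytes.
Bytes at offsets 20..23: 1D 06 75 86.
Big-endian stores the most-significant byte at the lowest address.
The bytes are already most-significant first: 0x1D067586.

0x1D067586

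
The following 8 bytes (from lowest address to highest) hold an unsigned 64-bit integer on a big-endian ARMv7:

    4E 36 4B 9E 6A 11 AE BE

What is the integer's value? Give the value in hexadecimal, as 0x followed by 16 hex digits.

0x4E364B9E6A11AEBE

Big-endian stores the most-significant byte at the lowest address.
The bytes are already most-significant first: 0x4E364B9E6A11AEBE.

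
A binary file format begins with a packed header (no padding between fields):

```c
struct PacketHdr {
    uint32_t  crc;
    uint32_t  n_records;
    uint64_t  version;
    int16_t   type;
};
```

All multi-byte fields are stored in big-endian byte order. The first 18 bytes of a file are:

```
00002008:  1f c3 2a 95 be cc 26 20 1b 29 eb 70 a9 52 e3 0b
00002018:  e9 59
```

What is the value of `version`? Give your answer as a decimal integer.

1957354382178837259

`version` follows `crc` (4 B), `n_records` (4 B), so it starts at offset 4 + 4 = 8 and occupies 8 bytes.
Bytes at offsets 8..15: 1B 29 EB 70 A9 52 E3 0B.
Big-endian stores the most-significant byte at the lowest address.
The bytes are already most-significant first: 0x1B29EB70A952E30B.
0x1B29EB70A952E30B = 1957354382178837259.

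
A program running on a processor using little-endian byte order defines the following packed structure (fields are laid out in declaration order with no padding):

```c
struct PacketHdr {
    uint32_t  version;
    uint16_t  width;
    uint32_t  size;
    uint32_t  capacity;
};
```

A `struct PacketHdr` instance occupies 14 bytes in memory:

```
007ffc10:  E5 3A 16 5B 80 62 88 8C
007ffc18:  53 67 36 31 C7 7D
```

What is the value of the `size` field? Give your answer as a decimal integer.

1733528712

`size` follows `version` (4 B), `width` (2 B), so it starts at offset 4 + 2 = 6 and occupies 4 bytes.
Bytes at offsets 6..9: 88 8C 53 67.
Little-endian stores the least-significant byte at the lowest address.
Reassemble most-significant byte first: 67 53 8C 88 → 0x67538C88.
0x67538C88 = 1733528712.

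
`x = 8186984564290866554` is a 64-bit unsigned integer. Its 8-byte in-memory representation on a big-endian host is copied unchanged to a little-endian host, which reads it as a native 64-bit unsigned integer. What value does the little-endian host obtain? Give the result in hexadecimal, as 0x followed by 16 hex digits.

8186984564290866554 in 64-bit hexadecimal is 0x719E0315B029CD7A.
Stored big-endian, the bytes at ascending addresses are 71 9E 03 15 B0 29 CD 7A.
Read back as little-endian, the first byte is least significant, giving 0x7ACD29B015039E71.

0x7ACD29B015039E71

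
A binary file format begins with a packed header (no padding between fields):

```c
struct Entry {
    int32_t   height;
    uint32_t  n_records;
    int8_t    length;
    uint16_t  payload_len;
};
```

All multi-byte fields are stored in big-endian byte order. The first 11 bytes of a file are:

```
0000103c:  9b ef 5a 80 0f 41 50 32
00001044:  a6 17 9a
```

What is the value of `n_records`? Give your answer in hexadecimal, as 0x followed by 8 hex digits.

0x0F415032

`n_records` follows `height` (4 bytes), so it starts at byte offset 4 and occupies 4 bytes.
Bytes at offsets 4..7: 0F 41 50 32.
Big-endian stores the most-significant byte at the lowest address.
The bytes are already most-significant first: 0x0F415032.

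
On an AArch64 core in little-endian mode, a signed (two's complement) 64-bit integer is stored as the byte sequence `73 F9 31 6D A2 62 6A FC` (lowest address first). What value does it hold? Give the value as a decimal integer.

Little-endian stores the least-significant byte at the lowest address.
Reassemble most-significant byte first: FC 6A 62 A2 6D 31 F9 73 → 0xFC6A62A26D31F973.
Top bit is set, so as a signed 64-bit value this is 0xFC6A62A26D31F973 − 2^64 = -258285578864166541.

-258285578864166541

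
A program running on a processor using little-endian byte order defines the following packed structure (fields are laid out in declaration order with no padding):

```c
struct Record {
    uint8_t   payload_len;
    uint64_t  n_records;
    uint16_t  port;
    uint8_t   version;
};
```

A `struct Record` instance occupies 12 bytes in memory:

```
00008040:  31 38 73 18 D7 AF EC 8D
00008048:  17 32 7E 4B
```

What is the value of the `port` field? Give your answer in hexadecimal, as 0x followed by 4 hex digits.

0x7E32

`port` follows `payload_len` (1 B), `n_records` (8 B), so it starts at offset 1 + 8 = 9 and occupies 2 bytes.
Bytes at offsets 9..10: 32 7E.
In little-endian order the low byte comes first in memory.
Reassemble most-significant byte first: 7E 32 → 0x7E32.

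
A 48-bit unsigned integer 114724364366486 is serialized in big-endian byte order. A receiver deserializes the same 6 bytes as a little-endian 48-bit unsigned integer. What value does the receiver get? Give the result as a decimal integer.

165145726179176

114724364366486 in 48-bit hexadecimal is 0x685758FC3296.
Stored big-endian, the bytes at ascending addresses are 68 57 58 FC 32 96.
Read back as little-endian, the first byte is least significant, giving 0x9632FC585768.
0x9632FC585768 = 165145726179176.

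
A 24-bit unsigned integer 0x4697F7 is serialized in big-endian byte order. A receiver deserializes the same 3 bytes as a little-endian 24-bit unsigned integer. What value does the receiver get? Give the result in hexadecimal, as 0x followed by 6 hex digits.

Stored big-endian, the bytes at ascending addresses are 46 97 F7.
Read back as little-endian, the first byte is least significant, giving 0xF79746.

0xF79746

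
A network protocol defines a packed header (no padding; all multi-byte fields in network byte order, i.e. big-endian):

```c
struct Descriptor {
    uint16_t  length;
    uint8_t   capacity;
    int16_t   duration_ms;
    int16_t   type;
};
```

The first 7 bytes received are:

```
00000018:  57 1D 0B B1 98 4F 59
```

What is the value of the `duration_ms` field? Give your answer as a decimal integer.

-20072

`duration_ms` follows `length` (2 B), `capacity` (1 B), so it starts at offset 2 + 1 = 3 and occupies 2 bytes.
Bytes at offsets 3..4: B1 98.
Big-endian stores the most-significant byte at the lowest address.
The bytes are already most-significant first: 0xB198.
Top bit is set, so as a signed 16-bit value this is 0xB198 − 2^16 = -20072.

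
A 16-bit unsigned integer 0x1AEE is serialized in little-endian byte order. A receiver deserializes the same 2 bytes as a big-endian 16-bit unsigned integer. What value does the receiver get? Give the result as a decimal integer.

60954

Stored little-endian, the bytes at ascending addresses are EE 1A.
Read back as big-endian, the last byte is least significant, giving 0xEE1A.
0xEE1A = 60954.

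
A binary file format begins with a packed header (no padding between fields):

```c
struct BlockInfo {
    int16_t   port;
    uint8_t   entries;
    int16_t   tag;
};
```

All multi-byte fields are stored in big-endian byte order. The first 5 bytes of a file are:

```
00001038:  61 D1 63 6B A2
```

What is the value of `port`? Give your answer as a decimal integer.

25041

`port` is the first field, at byte offset 0, occupying 2 bytes.
Bytes at offsets 0..1: 61 D1.
In big-endian order the high byte comes first in memory.
The bytes are already most-significant first: 0x61D1.
0x61D1 = 25041.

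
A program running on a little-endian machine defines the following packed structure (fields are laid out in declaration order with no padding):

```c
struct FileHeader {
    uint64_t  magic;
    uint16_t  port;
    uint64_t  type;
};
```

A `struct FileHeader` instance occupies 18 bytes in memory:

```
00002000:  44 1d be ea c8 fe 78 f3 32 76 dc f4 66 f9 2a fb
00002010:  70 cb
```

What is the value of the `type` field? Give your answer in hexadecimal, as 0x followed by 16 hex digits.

`type` follows `magic` (8 B), `port` (2 B), so it starts at offset 8 + 2 = 10 and occupies 8 bytes.
Bytes at offsets 10..17: DC F4 66 F9 2A FB 70 CB.
In little-endian order the low byte comes first in memory.
Reassemble most-significant byte first: CB 70 FB 2A F9 66 F4 DC → 0xCB70FB2AF966F4DC.

0xCB70FB2AF966F4DC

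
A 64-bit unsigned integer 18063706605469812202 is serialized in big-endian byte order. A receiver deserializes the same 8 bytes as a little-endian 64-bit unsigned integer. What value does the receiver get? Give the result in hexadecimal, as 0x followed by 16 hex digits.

18063706605469812202 in 64-bit hexadecimal is 0xFAAF2D73B9E7C5EA.
Stored big-endian, the bytes at ascending addresses are FA AF 2D 73 B9 E7 C5 EA.
Read back as little-endian, the first byte is least significant, giving 0xEAC5E7B9732DAFFA.

0xEAC5E7B9732DAFFA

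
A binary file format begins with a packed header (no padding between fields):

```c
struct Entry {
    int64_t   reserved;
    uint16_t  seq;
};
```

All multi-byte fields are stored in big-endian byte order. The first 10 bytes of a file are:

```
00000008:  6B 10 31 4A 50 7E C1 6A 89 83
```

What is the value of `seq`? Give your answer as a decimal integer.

`seq` follows `reserved` (8 bytes), so it starts at byte offset 8 and occupies 2 bytes.
Bytes at offsets 8..9: 89 83.
In big-endian order the high byte comes first in memory.
The bytes are already most-significant first: 0x8983.
0x8983 = 35203.

35203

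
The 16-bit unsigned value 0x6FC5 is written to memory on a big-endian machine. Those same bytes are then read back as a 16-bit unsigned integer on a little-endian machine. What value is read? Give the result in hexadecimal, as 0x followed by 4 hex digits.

Stored big-endian, the bytes at ascending addresses are 6F C5.
Read back as little-endian, the first byte is least significant, giving 0xC56F.

0xC56F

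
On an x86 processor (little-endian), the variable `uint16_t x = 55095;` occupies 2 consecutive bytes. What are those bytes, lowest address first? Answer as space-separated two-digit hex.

55095 in hexadecimal, padded to 16 bits, is 0xD737.
Split into bytes (most-significant first): D7 37.
In little-endian order the low byte comes first in memory.
So at ascending addresses the bytes are 37 D7.

37 D7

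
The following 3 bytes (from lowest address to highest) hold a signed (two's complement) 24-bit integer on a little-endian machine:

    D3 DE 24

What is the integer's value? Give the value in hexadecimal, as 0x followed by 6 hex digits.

0x24DED3

In little-endian order the low byte comes first in memory.
Reassemble most-significant byte first: 24 DE D3 → 0x24DED3.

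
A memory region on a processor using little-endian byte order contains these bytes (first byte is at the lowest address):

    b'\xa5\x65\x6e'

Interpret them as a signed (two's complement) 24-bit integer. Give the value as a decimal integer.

7234981

In little-endian order the low byte comes first in memory.
Reassemble most-significant byte first: 6E 65 A5 → 0x6E65A5.
0x6E65A5 = 7234981.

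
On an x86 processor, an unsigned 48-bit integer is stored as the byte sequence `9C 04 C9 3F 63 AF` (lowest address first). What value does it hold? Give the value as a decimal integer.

Little-endian stores the least-significant byte at the lowest address.
Reassemble most-significant byte first: AF 63 3F C9 04 9C → 0xAF633FC9049C.
0xAF633FC9049C = 192840806761628.

192840806761628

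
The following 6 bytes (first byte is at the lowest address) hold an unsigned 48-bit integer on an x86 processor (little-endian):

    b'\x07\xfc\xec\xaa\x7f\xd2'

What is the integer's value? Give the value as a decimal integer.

231445770337287

In little-endian order the low byte comes first in memory.
Reassemble most-significant byte first: D2 7F AA EC FC 07 → 0xD27FAAECFC07.
0xD27FAAECFC07 = 231445770337287.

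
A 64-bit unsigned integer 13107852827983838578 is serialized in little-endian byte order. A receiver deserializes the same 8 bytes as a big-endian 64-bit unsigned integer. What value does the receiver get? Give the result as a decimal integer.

13107852827983838578 in 64-bit hexadecimal is 0xB5E872B2DC137D72.
Stored little-endian, the bytes at ascending addresses are 72 7D 13 DC B2 72 E8 B5.
Read back as big-endian, the last byte is least significant, giving 0x727D13DCB272E8B5.
0x727D13DCB272E8B5 = 8249771931020224693.

8249771931020224693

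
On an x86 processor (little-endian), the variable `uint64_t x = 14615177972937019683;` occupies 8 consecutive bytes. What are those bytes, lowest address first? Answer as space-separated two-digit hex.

23 51 06 8E EE 8A D3 CA

14615177972937019683 in hexadecimal, padded to 64 bits, is 0xCAD38AEE8E065123.
Split into bytes (most-significant first): CA D3 8A EE 8E 06 51 23.
In little-endian order the low byte comes first in memory.
So at ascending addresses the bytes are 23 51 06 8E EE 8A D3 CA.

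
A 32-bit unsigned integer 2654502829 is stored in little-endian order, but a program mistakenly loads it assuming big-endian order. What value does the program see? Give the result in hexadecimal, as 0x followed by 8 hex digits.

0xAD7F389E

2654502829 in 32-bit hexadecimal is 0x9E387FAD.
Stored little-endian, the bytes at ascending addresses are AD 7F 38 9E.
Read back as big-endian, the last byte is least significant, giving 0xAD7F389E.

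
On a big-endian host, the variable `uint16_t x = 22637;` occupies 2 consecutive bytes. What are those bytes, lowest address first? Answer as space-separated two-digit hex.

22637 in hexadecimal, padded to 16 bits, is 0x586D.
Split into bytes (most-significant first): 58 6D.
In big-endian order the high byte comes first in memory.
So the memory order matches the most-significant-first order: 58 6D.

58 6D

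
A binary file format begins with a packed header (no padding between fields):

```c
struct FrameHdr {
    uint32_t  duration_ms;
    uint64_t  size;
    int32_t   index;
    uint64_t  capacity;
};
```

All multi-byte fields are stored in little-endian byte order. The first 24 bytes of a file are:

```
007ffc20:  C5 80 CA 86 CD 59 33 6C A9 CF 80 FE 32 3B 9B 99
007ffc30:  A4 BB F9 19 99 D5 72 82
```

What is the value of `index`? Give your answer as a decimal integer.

-1717880014

`index` follows `duration_ms` (4 B), `size` (8 B), so it starts at offset 4 + 8 = 12 and occupies 4 bytes.
Bytes at offsets 12..15: 32 3B 9B 99.
Little-endian: lowest address holds the least-significant byte.
Reassemble most-significant byte first: 99 9B 3B 32 → 0x999B3B32.
Top bit is set, so as a signed 32-bit value this is 0x999B3B32 − 2^32 = -1717880014.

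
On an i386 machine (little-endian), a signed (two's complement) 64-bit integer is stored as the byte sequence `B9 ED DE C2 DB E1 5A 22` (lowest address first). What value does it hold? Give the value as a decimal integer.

2475539279176986041

Little-endian: lowest address holds the least-significant byte.
Reassemble most-significant byte first: 22 5A E1 DB C2 DE ED B9 → 0x225AE1DBC2DEEDB9.
0x225AE1DBC2DEEDB9 = 2475539279176986041.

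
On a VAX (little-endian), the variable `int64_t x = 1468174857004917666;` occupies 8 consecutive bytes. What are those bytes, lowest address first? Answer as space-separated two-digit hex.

1468174857004917666 in hexadecimal, padded to 64 bits, is 0x14600140F3F023A2.
Split into bytes (most-significant first): 14 60 01 40 F3 F0 23 A2.
Little-endian stores the least-significant byte at the lowest address.
So at ascending addresses the bytes are A2 23 F0 F3 40 01 60 14.

A2 23 F0 F3 40 01 60 14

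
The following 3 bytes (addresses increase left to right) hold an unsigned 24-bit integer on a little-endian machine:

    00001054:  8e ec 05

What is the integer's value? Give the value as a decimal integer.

388238

Little-endian stores the least-significant byte at the lowest address.
Reassemble most-significant byte first: 05 EC 8E → 0x05EC8E.
0x05EC8E = 388238.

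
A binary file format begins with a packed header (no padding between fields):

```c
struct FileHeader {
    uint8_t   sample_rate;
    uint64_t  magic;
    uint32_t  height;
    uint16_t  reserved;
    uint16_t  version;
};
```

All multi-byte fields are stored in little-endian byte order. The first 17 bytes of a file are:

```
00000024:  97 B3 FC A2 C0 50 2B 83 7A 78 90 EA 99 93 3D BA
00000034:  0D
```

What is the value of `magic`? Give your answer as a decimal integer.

`magic` follows `sample_rate` (1 byte), so it starts at byte offset 1 and occupies 8 bytes.
Bytes at offsets 1..8: B3 FC A2 C0 50 2B 83 7A.
Little-endian: lowest address holds the least-significant byte.
Reassemble most-significant byte first: 7A 83 2B 50 C0 A2 FC B3 → 0x7A832B50C0A2FCB3.
0x7A832B50C0A2FCB3 = 8827947320405589171.

8827947320405589171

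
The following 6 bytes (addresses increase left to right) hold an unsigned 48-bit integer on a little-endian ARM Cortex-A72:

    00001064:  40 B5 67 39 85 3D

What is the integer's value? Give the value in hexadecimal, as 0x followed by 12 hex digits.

0x3D853967B540

Little-endian stores the least-significant byte at the lowest address.
Reassemble most-significant byte first: 3D 85 39 67 B5 40 → 0x3D853967B540.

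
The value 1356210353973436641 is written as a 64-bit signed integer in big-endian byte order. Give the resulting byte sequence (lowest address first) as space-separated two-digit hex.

1356210353973436641 in hexadecimal, padded to 64 bits, is 0x12D23A21A54B20E1.
Split into bytes (most-significant first): 12 D2 3A 21 A5 4B 20 E1.
In big-endian order the high byte comes first in memory.
So the memory order matches the most-significant-first order: 12 D2 3A 21 A5 4B 20 E1.

12 D2 3A 21 A5 4B 20 E1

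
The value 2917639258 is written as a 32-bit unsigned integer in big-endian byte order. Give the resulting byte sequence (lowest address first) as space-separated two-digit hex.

AD E7 A4 5A

2917639258 in hexadecimal, padded to 32 bits, is 0xADE7A45A.
Split into bytes (most-significant first): AD E7 A4 5A.
Big-endian: lowest address holds the most-significant byte.
So the memory order matches the most-significant-first order: AD E7 A4 5A.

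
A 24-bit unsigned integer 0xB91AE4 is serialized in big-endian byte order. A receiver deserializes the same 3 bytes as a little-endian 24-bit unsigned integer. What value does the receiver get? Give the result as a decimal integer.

14949049

Stored big-endian, the bytes at ascending addresses are B9 1A E4.
Read back as little-endian, the first byte is least significant, giving 0xE41AB9.
0xE41AB9 = 14949049.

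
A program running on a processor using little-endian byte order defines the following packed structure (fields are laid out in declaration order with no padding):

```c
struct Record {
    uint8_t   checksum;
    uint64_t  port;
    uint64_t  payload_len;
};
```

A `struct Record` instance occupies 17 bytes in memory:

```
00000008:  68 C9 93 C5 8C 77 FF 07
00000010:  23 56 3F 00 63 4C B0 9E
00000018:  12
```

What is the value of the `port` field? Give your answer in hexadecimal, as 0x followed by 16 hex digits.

`port` follows `checksum` (1 byte), so it starts at byte offset 1 and occupies 8 bytes.
Bytes at offsets 1..8: C9 93 C5 8C 77 FF 07 23.
Little-endian stores the least-significant byte at the lowest address.
Reassemble most-significant byte first: 23 07 FF 77 8C C5 93 C9 → 0x2307FF778CC593C9.

0x2307FF778CC593C9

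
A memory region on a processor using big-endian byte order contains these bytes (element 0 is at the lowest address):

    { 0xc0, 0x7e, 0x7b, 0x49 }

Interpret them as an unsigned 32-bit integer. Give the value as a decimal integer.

3229514569

Big-endian: lowest address holds the most-significant byte.
The bytes are already most-significant first: 0xC07E7B49.
0xC07E7B49 = 3229514569.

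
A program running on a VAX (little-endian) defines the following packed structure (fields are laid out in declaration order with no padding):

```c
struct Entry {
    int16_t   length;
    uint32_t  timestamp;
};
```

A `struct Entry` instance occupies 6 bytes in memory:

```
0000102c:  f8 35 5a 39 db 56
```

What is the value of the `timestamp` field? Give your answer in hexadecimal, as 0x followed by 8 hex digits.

`timestamp` follows `length` (2 bytes), so it starts at byte offset 2 and occupies 4 bytes.
Bytes at offsets 2..5: 5A 39 DB 56.
In little-endian order the low byte comes first in memory.
Reassemble most-significant byte first: 56 DB 39 5A → 0x56DB395A.

0x56DB395A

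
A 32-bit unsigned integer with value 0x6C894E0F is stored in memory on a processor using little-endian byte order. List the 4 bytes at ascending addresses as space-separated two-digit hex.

Split into bytes (most-significant first): 6C 89 4E 0F.
In little-endian order the low byte comes first in memory.
So at ascending addresses the bytes are 0F 4E 89 6C.

0F 4E 89 6C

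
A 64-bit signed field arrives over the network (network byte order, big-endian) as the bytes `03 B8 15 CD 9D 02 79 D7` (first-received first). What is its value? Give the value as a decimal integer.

267988150675208663

In big-endian order the high byte comes first in memory.
The bytes are already most-significant first: 0x03B815CD9D0279D7.
0x03B815CD9D0279D7 = 267988150675208663.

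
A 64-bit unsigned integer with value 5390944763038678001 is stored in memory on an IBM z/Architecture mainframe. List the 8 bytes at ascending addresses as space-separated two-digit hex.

4A D0 7B B3 14 AC 3B F1

5390944763038678001 in hexadecimal, padded to 64 bits, is 0x4AD07BB314AC3BF1.
Split into bytes (most-significant first): 4A D0 7B B3 14 AC 3B F1.
In big-endian order the high byte comes first in memory.
So the memory order matches the most-significant-first order: 4A D0 7B B3 14 AC 3B F1.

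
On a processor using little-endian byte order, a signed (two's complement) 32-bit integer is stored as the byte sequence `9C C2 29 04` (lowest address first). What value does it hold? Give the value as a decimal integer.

Little-endian: lowest address holds the least-significant byte.
Reassemble most-significant byte first: 04 29 C2 9C → 0x0429C29C.
0x0429C29C = 69845660.

69845660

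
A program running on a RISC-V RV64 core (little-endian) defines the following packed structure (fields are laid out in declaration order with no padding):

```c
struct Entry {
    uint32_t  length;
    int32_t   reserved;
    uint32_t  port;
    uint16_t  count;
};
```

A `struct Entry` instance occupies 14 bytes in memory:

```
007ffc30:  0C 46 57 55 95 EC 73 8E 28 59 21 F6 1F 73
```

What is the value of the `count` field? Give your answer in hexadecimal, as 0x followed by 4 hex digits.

0x731F

`count` follows `length` (4 B), `reserved` (4 B), `port` (4 B), so it starts at offset 4 + 4 + 4 = 12 and occupies 2 bytes.
Bytes at offsets 12..13: 1F 73.
Little-endian stores the least-significant byte at the lowest address.
Reassemble most-significant byte first: 73 1F → 0x731F.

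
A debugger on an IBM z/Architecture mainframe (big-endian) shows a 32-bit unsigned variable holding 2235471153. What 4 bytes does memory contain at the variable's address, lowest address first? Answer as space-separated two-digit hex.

85 3E 95 31

2235471153 in hexadecimal, padded to 32 bits, is 0x853E9531.
Split into bytes (most-significant first): 85 3E 95 31.
In big-endian order the high byte comes first in memory.
So the memory order matches the most-significant-first order: 85 3E 95 31.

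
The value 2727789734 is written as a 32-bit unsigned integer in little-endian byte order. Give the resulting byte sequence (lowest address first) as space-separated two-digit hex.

2727789734 in hexadecimal, padded to 32 bits, is 0xA296C4A6.
Split into bytes (most-significant first): A2 96 C4 A6.
Little-endian stores the least-significant byte at the lowest address.
So at ascending addresses the bytes are A6 C4 96 A2.

A6 C4 96 A2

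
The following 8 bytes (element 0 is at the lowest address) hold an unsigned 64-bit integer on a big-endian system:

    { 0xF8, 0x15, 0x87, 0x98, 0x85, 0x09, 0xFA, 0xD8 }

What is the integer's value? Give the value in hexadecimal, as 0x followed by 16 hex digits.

Big-endian: lowest address holds the most-significant byte.
The bytes are already most-significant first: 0xF81587988509FAD8.

0xF81587988509FAD8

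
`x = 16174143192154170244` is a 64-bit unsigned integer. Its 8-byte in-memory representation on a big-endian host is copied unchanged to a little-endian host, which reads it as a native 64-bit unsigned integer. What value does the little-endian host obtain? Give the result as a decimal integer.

9575680827691988704

16174143192154170244 in 64-bit hexadecimal is 0xE0761989FAA6E384.
Stored big-endian, the bytes at ascending addresses are E0 76 19 89 FA A6 E3 84.
Read back as little-endian, the first byte is least significant, giving 0x84E3A6FA891976E0.
0x84E3A6FA891976E0 = 9575680827691988704.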